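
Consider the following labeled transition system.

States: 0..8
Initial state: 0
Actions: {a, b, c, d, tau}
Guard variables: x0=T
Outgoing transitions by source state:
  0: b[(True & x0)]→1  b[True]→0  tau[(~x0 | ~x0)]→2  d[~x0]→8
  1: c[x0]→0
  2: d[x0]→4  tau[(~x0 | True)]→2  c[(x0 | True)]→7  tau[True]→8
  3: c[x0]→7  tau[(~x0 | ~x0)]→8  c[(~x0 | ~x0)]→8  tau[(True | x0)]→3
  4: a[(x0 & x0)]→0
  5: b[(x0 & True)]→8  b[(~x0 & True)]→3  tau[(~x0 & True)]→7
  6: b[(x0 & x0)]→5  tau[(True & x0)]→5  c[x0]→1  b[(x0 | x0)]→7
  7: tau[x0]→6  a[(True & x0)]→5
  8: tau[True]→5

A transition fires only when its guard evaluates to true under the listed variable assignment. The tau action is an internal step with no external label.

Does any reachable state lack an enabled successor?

R = {0,1}
  0: b→0  b→1  [2 exit(s)]
  1: c→0  [1 exit(s)]

Answer: DEADLOCK-FREE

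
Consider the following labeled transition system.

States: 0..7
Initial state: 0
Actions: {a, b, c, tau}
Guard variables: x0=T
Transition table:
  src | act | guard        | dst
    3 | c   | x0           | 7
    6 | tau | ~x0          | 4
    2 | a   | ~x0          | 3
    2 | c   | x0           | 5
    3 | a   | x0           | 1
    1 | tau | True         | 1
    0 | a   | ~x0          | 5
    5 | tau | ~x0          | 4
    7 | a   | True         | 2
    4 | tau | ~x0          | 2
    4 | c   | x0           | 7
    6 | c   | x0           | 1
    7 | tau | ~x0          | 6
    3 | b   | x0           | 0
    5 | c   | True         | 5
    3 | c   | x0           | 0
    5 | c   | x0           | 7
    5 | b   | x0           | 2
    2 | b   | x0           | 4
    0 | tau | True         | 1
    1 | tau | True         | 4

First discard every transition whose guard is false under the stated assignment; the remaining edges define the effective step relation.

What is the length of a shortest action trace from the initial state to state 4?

Breadth-first toward 4:
  Layer 0: {0}
  Layer 1: {1}
  Layer 2: {4}
depth(4)=2, e.g. tau·tau

Answer: 2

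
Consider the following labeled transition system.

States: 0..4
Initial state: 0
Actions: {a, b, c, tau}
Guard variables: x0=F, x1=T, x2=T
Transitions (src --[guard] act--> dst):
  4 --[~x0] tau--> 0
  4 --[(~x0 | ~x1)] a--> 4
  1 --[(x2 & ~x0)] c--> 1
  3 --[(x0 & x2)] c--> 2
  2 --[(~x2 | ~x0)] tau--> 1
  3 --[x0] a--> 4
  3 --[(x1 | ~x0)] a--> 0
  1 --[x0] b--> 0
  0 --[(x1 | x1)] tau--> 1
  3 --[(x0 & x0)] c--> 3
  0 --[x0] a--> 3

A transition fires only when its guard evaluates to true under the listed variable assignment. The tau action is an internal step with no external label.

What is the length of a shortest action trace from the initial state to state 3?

Layered search for 3:
  L0 = {0}
  L1 = {1}
3 never appears.

Answer: UNREACHABLE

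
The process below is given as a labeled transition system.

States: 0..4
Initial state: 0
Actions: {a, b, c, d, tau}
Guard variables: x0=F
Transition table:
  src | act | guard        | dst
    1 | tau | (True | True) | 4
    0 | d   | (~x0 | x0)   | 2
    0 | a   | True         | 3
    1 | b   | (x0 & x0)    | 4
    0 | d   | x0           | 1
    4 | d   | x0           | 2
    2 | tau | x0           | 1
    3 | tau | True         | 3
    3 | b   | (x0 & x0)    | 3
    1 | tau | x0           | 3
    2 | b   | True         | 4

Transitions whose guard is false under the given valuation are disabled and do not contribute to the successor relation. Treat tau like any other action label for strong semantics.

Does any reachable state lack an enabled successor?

R = {0,2,3,4}
  0: a→3  d→2  [deg 2]
  2: b→4  [deg 1]
  3: tau→3  [deg 1]
  4: ∅  [STUCK]
Path to 4: d·b

Answer: DEADLOCK at state 4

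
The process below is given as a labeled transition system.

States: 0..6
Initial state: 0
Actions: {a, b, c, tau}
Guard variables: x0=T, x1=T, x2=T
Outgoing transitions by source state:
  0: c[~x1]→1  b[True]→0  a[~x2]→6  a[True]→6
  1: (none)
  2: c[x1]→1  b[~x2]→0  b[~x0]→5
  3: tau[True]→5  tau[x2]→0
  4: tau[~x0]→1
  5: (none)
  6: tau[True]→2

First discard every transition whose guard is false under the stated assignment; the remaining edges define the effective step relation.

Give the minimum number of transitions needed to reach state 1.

Answer: 3

Working:
Breadth-first toward 1:
  Layer 0: {0}
  Layer 1: {6}
  Layer 2: {2}
  Layer 3: {1}
depth(1)=3, e.g. a·tau·c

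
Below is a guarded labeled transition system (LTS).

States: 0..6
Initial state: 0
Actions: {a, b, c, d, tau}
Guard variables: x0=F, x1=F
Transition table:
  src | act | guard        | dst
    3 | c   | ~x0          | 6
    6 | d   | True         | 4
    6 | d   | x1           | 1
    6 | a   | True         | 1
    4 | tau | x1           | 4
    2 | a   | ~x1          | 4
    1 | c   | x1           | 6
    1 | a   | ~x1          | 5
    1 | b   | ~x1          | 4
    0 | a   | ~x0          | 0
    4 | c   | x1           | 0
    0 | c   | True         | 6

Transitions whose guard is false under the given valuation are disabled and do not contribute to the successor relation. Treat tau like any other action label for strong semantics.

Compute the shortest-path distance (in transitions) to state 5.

BFS to 5:
  depth 0: {0}
  depth 1: {6}
  depth 2: {1,4}
  depth 3: {5}
first hit 5 at d=3 via c·a·a

Answer: 3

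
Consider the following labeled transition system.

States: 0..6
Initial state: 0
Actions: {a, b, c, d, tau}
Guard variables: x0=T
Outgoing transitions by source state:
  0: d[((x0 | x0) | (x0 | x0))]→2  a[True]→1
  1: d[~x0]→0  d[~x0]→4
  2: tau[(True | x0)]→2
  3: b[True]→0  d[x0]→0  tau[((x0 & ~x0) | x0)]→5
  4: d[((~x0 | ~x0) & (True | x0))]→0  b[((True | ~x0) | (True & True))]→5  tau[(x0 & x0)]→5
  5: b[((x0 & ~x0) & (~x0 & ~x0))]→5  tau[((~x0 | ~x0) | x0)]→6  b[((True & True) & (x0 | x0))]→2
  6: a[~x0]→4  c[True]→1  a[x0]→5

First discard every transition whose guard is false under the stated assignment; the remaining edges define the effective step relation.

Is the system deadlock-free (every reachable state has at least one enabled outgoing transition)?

R = {0,1,2}
  0: a→1  d→2  [deg 2]
  1: ∅  [deadlock]
  2: tau→2  [deg 1]
Path to 1: a

Answer: DEADLOCK at state 1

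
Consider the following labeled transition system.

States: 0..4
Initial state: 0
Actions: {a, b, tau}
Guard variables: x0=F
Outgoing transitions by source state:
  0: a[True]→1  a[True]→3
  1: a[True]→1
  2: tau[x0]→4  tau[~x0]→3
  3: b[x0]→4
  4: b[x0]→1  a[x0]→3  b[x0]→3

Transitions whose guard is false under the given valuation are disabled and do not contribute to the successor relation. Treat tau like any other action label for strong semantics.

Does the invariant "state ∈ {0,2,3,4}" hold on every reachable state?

Answer: INVARIANT VIOLATED at state 1

Working:
Inv-set: {0,2,3,4}
Reach set: {0,1,3}
  0: safe
  1: ✗ unsafe
  3: safe
witness against invariant: a → 1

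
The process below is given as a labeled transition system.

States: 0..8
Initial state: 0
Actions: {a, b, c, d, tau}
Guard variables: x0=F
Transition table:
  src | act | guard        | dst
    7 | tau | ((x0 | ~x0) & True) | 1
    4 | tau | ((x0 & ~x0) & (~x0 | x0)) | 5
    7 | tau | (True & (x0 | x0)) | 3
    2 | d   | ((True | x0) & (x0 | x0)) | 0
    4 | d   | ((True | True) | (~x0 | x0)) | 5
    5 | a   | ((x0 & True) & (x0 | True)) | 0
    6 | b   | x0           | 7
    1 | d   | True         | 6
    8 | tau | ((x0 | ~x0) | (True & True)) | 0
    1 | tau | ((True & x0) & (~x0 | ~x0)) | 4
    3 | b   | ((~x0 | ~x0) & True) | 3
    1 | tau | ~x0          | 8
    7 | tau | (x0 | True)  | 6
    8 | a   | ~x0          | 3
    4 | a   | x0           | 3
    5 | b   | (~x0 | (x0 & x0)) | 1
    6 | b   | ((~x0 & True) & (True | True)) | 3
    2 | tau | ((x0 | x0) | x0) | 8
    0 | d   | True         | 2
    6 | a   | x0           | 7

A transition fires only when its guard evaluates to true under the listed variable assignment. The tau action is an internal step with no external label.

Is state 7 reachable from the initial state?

11 transition(s) survive guard evaluation.
depth 0: {0}
depth 1: {2}  cumulative {0,2}
Reachable = {0,2}

Answer: UNREACHABLE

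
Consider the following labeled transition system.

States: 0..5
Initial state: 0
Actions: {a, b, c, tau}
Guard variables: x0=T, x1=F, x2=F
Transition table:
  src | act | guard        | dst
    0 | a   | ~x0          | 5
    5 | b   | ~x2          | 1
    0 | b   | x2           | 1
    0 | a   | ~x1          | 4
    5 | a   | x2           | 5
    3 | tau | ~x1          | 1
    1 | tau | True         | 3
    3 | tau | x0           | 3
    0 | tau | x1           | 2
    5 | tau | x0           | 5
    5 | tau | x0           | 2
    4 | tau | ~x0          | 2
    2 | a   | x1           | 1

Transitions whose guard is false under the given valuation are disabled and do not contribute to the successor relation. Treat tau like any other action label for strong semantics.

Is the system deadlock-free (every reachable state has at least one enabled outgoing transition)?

Reach set: {0,4}
  0: a→4  [deg 1]
  4: ∅  [STUCK]
trace reaching 4: a

Answer: DEADLOCK at state 4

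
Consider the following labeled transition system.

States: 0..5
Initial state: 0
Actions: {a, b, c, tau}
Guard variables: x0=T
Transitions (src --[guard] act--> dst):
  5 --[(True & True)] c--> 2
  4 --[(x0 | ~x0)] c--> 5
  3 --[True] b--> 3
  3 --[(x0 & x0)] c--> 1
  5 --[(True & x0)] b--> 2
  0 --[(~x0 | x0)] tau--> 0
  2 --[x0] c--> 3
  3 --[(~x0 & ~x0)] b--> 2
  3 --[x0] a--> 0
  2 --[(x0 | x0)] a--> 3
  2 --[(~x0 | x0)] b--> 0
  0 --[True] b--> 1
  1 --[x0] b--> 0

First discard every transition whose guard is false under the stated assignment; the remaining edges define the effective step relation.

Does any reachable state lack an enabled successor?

Answer: DEADLOCK-FREE

Working:
R = {0,1}
  0: b→1  tau→0  [deg 2]
  1: b→0  [deg 1]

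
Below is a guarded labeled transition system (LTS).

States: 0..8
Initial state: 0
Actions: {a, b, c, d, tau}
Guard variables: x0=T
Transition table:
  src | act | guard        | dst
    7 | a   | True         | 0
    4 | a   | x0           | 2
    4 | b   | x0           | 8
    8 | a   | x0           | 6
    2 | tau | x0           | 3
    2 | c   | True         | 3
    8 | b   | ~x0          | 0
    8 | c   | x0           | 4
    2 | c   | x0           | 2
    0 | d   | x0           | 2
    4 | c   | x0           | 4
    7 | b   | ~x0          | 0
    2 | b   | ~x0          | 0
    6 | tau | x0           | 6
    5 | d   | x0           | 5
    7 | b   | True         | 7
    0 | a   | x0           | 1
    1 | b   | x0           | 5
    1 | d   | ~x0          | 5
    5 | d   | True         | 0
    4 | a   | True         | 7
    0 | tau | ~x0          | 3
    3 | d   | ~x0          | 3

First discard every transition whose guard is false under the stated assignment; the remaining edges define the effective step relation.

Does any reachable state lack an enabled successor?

Answer: DEADLOCK at state 3

Working:
R = {0,1,2,3,5}
  0: a→1  d→2  [2 out]
  1: b→5  [1 out]
  2: c→2  c→3  tau→3  [3 out]
  3: ∅  [STUCK]
  5: d→0  d→5  [2 out]
witness 3: d·tau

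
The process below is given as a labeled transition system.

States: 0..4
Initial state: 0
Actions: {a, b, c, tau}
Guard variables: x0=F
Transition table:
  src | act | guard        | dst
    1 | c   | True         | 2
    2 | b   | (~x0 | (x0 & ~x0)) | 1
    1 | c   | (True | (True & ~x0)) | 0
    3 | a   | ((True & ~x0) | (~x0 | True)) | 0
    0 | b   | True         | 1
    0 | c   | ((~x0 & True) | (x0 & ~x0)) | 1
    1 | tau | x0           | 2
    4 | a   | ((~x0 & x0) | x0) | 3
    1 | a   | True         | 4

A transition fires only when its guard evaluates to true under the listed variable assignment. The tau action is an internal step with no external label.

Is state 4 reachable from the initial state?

After dropping false guards: 7 live edges.
L0 = {0}
L1 = {1}  cumulative {0,1}
L2 = {2,4}  cumulative {0,1,2,4}
R = {0,1,2,4}
Path to 4: b·a

Answer: REACHABLE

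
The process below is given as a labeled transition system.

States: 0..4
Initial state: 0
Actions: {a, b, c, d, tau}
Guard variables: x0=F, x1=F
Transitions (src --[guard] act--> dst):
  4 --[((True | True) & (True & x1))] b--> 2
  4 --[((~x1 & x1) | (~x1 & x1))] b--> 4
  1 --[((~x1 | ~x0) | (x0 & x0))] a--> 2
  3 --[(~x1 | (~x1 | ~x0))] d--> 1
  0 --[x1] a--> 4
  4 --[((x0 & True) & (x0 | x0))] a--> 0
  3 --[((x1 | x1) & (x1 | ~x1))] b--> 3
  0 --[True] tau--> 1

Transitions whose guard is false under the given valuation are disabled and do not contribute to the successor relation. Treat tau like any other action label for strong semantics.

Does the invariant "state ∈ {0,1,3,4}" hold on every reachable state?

Inv-set: {0,1,3,4}
R = {0,1,2}
  0: ok
  1: ok
  2: ✗ unsafe
witness against invariant: tau·a → 2

Answer: INVARIANT VIOLATED at state 2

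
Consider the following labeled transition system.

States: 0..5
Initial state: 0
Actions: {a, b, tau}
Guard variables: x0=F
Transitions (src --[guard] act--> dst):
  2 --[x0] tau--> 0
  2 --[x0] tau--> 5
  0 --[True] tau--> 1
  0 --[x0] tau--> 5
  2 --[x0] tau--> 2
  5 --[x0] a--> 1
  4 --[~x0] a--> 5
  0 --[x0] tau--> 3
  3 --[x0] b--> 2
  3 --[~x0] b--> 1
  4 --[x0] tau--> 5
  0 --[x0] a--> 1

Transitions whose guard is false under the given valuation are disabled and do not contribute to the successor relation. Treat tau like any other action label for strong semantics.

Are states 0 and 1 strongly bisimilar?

Answer: NOT BISIMILAR

Trace:
Compute ~ classes (split until stable):
  π0 = {{0,1,2,3,4,5}}
  π1 = {{0},{1,2,5},{3},{4}}
4 equivalence class(es) (converged in 2)
0∈{0}, 1∈{1,2,5}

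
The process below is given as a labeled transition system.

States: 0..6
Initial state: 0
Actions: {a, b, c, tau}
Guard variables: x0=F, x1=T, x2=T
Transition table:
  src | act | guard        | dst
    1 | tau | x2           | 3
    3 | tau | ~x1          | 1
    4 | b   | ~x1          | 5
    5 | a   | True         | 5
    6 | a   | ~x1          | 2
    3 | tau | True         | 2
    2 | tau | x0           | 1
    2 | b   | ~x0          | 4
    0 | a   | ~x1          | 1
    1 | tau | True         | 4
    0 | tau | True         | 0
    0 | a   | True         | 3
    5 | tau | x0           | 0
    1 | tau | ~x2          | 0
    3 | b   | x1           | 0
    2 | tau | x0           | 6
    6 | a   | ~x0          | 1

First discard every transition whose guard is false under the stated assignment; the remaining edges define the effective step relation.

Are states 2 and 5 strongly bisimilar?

Bisimulation quotient by refinement:
  P[0] = {{0,1,2,3,4,5,6}}
  P[1] = {{0},{1},{2},{3},{4},{5,6}}
  P[2] = {{0},{1},{2},{3},{4},{5},{6}}
Fixed point at round 3; 7 class(es).
class of 2: {2}; class of 5: {5}

Answer: NOT BISIMILAR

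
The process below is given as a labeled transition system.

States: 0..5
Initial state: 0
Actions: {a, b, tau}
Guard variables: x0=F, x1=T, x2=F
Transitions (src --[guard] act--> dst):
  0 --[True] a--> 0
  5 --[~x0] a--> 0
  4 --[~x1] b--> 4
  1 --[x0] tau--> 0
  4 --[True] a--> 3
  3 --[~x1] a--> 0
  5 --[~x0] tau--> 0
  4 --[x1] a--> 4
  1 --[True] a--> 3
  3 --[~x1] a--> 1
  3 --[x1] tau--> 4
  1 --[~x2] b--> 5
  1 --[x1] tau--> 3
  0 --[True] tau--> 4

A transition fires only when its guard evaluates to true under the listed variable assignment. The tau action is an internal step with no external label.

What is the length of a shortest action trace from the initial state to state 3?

Breadth-first toward 3:
  L0 = {0}
  L1 = {4}
  L2 = {3}
depth(3)=2, e.g. tau·a

Answer: 2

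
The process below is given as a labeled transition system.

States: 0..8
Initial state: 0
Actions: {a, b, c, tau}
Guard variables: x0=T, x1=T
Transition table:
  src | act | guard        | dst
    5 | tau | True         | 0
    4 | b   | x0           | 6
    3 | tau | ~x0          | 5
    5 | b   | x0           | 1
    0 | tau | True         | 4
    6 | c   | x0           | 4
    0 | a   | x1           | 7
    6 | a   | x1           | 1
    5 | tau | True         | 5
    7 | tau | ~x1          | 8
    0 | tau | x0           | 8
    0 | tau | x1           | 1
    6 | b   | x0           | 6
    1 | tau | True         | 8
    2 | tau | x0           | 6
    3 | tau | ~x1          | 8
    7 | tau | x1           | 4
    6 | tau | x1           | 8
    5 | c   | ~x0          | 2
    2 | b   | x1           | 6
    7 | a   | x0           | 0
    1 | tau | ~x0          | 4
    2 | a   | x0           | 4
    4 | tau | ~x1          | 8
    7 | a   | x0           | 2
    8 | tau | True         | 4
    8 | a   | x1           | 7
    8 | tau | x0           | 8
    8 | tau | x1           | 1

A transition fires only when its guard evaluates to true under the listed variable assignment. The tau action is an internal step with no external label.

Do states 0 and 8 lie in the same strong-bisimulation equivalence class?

Answer: BISIMILAR

Working:
Refine partition for ~:
  P[0] = {{0,1,2,3,4,5,6,7,8}}
  P[1] = {{0,7,8},{1},{2},{3},{4},{5},{6}}
  P[2] = {{0,8},{1},{2},{3},{4},{5},{6},{7}}
8 equivalence class(es) (converged in 3)
[0]={0,8}  [8]={0,8}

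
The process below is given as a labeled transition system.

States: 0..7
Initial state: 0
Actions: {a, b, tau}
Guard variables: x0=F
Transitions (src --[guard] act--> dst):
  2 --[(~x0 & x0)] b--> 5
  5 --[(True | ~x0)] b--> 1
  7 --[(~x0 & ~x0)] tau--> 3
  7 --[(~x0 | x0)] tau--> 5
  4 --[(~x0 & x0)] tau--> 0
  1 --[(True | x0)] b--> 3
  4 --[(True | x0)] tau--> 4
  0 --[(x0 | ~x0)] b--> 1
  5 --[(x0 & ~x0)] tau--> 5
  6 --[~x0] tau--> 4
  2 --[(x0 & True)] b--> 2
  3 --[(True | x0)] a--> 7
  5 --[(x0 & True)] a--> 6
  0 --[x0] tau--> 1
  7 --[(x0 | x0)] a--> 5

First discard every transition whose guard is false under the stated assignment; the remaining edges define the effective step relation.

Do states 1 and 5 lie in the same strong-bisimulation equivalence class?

Compute ~ classes (split until stable):
  P[0] = {{0,1,2,3,4,5,6,7}}
  P[1] = {{0,1,5},{2},{3},{4,6,7}}
  P[2] = {{0,5},{1},{2},{3},{4,6},{7}}
stable after 3 split(s): 6 block(s)
class of 1: {1}; class of 5: {0,5}

Answer: NOT BISIMILAR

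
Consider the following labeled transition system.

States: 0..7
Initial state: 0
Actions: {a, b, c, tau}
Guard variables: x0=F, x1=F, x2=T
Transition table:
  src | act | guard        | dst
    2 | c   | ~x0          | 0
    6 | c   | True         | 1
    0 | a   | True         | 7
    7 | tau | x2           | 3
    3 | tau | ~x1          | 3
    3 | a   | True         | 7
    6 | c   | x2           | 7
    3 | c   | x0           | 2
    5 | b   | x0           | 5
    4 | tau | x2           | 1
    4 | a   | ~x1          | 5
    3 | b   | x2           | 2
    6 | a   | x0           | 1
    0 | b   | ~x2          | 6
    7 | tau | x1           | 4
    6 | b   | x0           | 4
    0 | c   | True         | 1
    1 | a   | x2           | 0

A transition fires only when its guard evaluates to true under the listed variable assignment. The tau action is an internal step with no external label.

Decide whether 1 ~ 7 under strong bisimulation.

Bisimulation quotient by refinement:
  π0 = {{0,1,2,3,4,5,6,7}}
  π1 = {{0},{1},{2,6},{3},{4},{5},{7}}
  π2 = {{0},{1},{2},{3},{4},{5},{6},{7}}
8 equivalence class(es) (converged in 3)
1∈{1}, 7∈{7}

Answer: NOT BISIMILAR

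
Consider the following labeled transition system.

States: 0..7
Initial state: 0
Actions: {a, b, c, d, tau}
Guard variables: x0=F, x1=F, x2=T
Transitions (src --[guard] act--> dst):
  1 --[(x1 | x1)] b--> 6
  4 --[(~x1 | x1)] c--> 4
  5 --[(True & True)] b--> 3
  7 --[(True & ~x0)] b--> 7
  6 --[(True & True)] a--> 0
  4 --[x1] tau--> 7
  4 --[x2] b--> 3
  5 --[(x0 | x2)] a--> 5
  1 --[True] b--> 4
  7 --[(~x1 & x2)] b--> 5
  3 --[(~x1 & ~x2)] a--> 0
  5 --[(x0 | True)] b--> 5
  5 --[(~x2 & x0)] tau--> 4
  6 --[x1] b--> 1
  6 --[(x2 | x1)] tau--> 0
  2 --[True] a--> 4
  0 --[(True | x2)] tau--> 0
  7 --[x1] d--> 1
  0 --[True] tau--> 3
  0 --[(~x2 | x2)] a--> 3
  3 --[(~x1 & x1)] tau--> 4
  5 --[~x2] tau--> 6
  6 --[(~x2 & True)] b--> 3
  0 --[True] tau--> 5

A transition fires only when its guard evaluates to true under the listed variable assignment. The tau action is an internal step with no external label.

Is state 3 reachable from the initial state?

After dropping false guards: 15 live edges.
Layer 0: {0}
Layer 1: {3,5}  cumulative {0,3,5}
R = {0,3,5}
trace reaching 3: tau

Answer: REACHABLE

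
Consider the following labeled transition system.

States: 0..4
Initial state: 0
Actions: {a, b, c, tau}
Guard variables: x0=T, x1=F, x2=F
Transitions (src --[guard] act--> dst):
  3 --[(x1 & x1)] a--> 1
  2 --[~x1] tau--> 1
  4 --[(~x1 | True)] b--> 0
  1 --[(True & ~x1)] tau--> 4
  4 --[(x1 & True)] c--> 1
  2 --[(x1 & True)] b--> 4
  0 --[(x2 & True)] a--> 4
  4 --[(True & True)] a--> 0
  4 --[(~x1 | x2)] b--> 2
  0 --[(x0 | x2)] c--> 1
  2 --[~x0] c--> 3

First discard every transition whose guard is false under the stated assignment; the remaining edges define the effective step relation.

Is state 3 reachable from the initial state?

Answer: UNREACHABLE

Working:
After dropping false guards: 6 live edges.
depth 0: {0}
depth 1: {1}  cumulative {0,1}
depth 2: {4}  cumulative {0,1,4}
depth 3: {2}  cumulative {0,1,2,4}
Reachable = {0,1,2,4}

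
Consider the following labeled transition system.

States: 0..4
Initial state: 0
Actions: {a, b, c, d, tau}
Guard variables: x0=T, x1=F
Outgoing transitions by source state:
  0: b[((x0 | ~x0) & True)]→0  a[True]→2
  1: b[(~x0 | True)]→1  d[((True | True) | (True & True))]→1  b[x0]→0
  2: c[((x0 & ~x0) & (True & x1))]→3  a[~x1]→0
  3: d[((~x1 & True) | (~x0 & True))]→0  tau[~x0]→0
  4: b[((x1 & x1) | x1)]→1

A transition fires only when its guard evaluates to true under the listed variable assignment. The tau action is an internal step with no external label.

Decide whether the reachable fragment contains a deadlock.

Answer: DEADLOCK-FREE

Trace:
Reachable = {0,2}
  0: a→2  b→0  [2 exit(s)]
  2: a→0  [1 exit(s)]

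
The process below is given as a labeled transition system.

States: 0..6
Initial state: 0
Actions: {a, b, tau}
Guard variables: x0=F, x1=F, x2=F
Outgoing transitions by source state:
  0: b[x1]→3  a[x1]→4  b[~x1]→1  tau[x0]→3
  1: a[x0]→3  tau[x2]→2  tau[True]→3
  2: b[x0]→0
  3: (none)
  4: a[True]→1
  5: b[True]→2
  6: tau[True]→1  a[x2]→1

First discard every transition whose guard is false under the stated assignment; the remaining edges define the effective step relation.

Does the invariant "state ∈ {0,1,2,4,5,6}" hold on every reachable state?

Safe = {0,1,2,4,5,6}
Reachable = {0,1,3}
  0: ok
  1: ok
  3: VIOLATES
reach 3 via b·tau — violates

Answer: INVARIANT VIOLATED at state 3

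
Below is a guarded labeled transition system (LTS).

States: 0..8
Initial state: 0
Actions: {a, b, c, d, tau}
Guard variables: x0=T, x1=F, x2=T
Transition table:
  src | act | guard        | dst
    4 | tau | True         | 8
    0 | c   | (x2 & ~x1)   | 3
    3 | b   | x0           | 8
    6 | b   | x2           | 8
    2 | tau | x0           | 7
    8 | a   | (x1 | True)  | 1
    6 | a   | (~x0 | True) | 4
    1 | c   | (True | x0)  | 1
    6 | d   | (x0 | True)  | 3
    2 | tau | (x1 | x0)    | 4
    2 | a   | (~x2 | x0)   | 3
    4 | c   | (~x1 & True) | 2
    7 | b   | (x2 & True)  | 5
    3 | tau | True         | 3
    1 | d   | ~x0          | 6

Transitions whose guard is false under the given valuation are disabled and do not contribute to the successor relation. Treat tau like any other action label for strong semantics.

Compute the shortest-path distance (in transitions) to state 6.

Breadth-first toward 6:
  Layer 0: {0}
  Layer 1: {3}
  Layer 2: {8}
  Layer 3: {1}
6 never appears.

Answer: UNREACHABLE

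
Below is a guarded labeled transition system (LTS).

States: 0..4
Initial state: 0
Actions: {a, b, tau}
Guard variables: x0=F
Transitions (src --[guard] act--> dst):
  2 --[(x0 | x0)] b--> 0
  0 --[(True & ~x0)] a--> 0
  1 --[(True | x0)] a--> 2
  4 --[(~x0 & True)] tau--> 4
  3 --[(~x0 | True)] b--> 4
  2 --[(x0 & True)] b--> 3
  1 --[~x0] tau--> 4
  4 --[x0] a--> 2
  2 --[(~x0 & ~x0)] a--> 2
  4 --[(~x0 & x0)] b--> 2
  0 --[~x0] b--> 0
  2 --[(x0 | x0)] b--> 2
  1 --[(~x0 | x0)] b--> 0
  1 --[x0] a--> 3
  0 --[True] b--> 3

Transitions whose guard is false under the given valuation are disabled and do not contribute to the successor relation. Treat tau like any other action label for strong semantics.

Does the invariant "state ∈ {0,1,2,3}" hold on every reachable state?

Answer: INVARIANT VIOLATED at state 4

Analysis:
Safe = {0,1,2,3}
Reachable = {0,3,4}
  0: ✓
  3: ✓
  4: VIOLATES
counterexample path to 4: b·b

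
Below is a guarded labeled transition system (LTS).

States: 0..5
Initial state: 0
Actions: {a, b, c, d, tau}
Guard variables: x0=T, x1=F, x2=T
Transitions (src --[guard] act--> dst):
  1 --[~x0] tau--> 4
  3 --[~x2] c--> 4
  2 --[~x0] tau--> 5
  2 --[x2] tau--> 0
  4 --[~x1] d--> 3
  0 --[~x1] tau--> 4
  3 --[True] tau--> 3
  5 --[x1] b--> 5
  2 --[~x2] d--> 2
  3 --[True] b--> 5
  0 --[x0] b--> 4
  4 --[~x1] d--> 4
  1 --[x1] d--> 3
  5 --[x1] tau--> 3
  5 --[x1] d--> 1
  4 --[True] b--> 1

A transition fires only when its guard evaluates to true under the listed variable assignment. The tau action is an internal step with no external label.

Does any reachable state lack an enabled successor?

Reach set: {0,1,3,4,5}
  0: b→4  tau→4  [deg 2]
  1: ∅  [no exit]
  3: b→5  tau→3  [deg 2]
  4: b→1  d→3  d→4  [deg 3]
  5: ∅  [no exit]
witness 1: tau·b

Answer: DEADLOCK at state 1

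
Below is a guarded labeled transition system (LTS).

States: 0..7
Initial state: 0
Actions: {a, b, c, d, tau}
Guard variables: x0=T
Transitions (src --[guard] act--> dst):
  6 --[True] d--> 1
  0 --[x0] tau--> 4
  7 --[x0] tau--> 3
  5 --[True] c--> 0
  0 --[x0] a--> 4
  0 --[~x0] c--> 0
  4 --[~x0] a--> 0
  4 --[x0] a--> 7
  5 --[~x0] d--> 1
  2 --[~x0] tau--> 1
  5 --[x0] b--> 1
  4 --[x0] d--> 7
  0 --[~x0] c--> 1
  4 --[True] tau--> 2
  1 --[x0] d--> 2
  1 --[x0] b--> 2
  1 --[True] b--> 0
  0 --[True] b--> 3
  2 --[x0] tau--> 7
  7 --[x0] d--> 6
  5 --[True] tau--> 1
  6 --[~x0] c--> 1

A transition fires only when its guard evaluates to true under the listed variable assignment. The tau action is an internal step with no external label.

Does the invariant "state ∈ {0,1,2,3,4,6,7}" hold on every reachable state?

Inv-set: {0,1,2,3,4,6,7}
Reachable = {0,1,2,3,4,6,7}
  0: ✓
  1: ✓
  2: ✓
  3: ✓
  4: ✓
  6: ✓
  7: ✓

Answer: INVARIANT HOLDS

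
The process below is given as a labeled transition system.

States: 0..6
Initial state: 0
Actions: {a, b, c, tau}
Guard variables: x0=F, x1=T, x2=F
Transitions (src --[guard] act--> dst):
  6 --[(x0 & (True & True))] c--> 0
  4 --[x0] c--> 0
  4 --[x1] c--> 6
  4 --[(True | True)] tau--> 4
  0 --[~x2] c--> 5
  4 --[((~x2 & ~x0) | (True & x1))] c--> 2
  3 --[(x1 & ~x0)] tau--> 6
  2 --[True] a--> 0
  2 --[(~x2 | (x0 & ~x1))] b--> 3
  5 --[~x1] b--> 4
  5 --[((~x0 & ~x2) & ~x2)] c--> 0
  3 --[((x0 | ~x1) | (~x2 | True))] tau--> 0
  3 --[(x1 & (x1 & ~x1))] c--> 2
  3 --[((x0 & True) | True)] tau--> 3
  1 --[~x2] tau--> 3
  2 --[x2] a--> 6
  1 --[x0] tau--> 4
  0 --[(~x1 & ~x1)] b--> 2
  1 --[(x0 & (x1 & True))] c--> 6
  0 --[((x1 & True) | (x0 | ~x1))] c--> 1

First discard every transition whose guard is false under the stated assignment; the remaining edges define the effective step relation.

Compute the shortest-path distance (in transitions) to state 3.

BFS to 3:
  Layer 0: {0}
  Layer 1: {1,5}
  Layer 2: {3}
first hit 3 at d=2 via c·tau

Answer: 2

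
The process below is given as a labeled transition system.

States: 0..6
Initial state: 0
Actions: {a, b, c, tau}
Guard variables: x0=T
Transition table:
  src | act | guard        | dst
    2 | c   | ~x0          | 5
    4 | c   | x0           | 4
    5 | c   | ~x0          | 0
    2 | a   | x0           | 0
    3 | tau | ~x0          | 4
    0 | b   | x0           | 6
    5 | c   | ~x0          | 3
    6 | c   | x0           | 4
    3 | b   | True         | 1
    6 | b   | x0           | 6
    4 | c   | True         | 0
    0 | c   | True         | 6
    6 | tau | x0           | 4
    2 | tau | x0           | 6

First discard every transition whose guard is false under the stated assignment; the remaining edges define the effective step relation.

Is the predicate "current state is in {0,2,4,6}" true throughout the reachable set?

Safe = {0,2,4,6}
Reach set: {0,4,6}
  0: ok
  4: ok
  6: ok

Answer: INVARIANT HOLDS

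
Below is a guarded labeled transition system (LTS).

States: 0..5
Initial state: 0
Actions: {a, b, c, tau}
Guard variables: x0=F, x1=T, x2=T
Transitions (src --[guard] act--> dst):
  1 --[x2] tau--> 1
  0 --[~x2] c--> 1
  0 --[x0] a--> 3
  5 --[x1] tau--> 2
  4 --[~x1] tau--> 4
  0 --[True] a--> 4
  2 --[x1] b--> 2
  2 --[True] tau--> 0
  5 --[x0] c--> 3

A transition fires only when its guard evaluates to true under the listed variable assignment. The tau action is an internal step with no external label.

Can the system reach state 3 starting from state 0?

Guard filter leaves 5 enabled edge(s).
Layer 0: {0}
Layer 1: {4}  cumulative {0,4}
Reachable = {0,4}

Answer: UNREACHABLE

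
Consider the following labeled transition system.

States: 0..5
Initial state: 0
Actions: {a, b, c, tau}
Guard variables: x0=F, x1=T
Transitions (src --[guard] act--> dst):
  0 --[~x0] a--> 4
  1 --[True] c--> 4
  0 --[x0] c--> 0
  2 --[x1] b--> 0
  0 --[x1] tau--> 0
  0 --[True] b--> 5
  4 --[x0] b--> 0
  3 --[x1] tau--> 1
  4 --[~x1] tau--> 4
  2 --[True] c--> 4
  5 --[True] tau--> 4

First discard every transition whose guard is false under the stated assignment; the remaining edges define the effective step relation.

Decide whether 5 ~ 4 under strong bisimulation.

Refine partition for ~:
  P[0] = {{0,1,2,3,4,5}}
  P[1] = {{0},{1},{2},{3,5},{4}}
  P[2] = {{0},{1},{2},{3},{4},{5}}
Fixed point at round 3; 6 class(es).
[5]={5}  [4]={4}

Answer: NOT BISIMILAR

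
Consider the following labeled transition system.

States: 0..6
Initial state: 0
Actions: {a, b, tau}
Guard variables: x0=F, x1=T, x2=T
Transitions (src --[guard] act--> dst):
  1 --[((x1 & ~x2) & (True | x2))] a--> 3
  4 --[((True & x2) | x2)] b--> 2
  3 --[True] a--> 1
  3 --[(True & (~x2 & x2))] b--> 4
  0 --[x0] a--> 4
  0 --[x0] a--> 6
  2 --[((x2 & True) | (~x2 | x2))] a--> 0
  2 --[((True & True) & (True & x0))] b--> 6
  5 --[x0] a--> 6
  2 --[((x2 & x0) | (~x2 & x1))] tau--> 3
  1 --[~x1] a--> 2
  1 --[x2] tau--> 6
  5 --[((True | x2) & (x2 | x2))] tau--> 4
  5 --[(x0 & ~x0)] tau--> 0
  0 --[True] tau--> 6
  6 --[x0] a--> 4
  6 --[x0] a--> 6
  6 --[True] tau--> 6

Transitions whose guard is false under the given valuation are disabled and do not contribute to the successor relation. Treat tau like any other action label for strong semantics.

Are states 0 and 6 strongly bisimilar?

Answer: BISIMILAR

Working:
Refine partition for ~:
  round 0: {{0,1,2,3,4,5,6}}
  round 1: {{0,1,5,6},{2,3},{4}}
  round 2: {{0,1,6},{2,3},{4},{5}}
stable after 3 split(s): 4 block(s)
0∈{0,1,6}, 6∈{0,1,6}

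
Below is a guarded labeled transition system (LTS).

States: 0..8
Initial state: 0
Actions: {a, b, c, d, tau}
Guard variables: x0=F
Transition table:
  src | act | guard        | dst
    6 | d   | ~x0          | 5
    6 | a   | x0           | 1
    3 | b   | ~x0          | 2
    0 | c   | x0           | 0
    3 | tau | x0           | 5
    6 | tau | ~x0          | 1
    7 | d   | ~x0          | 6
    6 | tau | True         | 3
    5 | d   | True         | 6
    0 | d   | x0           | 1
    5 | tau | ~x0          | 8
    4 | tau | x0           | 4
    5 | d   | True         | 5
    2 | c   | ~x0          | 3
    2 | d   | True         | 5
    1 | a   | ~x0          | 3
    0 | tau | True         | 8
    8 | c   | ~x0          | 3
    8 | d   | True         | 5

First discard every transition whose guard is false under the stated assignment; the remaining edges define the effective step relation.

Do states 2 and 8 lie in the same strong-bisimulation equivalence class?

Refine partition for ~:
  P[0] = {{0,1,2,3,4,5,6,7,8}}
  P[1] = {{0},{1},{2,8},{3},{4},{5,6},{7}}
  P[2] = {{0},{1},{2,8},{3},{4},{5},{6},{7}}
stable after 3 split(s): 8 block(s)
class of 2: {2,8}; class of 8: {2,8}

Answer: BISIMILAR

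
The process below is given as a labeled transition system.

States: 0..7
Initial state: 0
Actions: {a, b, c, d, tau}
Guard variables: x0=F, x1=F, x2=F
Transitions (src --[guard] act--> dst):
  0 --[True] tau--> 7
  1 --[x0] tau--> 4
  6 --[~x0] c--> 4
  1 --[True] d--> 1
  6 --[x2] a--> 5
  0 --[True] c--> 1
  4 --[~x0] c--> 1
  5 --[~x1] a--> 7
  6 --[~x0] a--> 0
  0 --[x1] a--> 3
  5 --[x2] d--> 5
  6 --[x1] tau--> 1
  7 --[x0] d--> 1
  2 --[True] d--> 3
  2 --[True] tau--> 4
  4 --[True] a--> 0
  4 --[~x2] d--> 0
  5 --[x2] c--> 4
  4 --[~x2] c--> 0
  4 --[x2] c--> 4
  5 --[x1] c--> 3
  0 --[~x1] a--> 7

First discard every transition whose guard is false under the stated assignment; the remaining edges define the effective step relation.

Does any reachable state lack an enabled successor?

Answer: DEADLOCK at state 7

Analysis:
Reachable = {0,1,7}
  0: a→7  c→1  tau→7  [deg 3]
  1: d→1  [deg 1]
  7: ∅  [no exit]
trace reaching 7: tau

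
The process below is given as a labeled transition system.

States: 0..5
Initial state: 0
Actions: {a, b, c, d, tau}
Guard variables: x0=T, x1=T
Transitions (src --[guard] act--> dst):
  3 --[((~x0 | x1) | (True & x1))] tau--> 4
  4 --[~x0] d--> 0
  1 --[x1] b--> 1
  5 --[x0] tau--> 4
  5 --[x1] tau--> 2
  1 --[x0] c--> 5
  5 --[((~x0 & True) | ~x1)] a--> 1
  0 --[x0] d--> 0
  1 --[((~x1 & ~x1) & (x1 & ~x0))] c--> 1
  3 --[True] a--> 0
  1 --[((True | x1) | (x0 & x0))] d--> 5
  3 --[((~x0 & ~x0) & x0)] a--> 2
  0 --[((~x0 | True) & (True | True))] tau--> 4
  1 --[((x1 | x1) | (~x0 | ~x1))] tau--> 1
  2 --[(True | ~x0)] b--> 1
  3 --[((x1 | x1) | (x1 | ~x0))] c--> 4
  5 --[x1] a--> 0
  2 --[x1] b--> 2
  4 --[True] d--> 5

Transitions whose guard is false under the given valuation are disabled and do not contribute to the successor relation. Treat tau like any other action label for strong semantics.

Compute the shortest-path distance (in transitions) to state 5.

Layered search for 5:
  L0 = {0}
  L1 = {4}
  L2 = {5}
first hit 5 at d=2 via tau·d

Answer: 2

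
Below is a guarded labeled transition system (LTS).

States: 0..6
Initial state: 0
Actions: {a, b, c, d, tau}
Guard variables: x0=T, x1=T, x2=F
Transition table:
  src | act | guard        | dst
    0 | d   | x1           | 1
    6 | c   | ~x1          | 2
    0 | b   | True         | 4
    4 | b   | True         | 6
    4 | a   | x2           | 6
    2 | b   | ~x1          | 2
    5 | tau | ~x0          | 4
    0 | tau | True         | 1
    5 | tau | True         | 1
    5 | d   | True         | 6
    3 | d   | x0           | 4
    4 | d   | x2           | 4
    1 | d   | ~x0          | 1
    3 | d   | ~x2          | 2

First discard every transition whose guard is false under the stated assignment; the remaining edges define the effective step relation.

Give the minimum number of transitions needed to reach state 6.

Answer: 2

Working:
BFS to 6:
  Layer 0: {0}
  Layer 1: {1,4}
  Layer 2: {6}
6 enters at depth 2; path b·b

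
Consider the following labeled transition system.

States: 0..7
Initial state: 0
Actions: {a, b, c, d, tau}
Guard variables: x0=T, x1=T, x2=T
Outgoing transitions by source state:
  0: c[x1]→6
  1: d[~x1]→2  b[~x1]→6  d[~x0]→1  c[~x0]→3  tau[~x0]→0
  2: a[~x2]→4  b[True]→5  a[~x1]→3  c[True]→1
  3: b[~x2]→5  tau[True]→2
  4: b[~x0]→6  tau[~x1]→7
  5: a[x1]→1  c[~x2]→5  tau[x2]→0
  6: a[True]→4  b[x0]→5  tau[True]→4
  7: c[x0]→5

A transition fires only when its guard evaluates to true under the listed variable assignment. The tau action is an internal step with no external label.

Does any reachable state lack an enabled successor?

Reach set: {0,1,4,5,6}
  0: c→6  [deg 1]
  1: ∅  [deadlock]
  4: ∅  [deadlock]
  5: a→1  tau→0  [deg 2]
  6: a→4  b→5  tau→4  [deg 3]
Path to 1: c·b·a

Answer: DEADLOCK at state 1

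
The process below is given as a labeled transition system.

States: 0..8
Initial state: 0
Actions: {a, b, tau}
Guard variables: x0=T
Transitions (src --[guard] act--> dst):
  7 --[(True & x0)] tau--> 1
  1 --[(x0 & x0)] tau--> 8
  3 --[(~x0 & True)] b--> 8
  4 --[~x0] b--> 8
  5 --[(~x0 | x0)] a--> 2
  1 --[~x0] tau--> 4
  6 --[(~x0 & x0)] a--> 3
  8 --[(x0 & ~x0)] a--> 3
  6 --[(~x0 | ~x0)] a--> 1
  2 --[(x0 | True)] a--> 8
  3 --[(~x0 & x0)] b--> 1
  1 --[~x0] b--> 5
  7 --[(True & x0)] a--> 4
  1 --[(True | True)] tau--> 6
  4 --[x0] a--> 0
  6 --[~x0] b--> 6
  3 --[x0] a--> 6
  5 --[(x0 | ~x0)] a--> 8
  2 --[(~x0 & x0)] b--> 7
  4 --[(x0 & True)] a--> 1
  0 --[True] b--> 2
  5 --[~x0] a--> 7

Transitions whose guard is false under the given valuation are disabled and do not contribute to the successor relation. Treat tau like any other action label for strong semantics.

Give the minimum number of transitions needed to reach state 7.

BFS to 7:
  depth 0: {0}
  depth 1: {2}
  depth 2: {8}
7 never appears.

Answer: UNREACHABLE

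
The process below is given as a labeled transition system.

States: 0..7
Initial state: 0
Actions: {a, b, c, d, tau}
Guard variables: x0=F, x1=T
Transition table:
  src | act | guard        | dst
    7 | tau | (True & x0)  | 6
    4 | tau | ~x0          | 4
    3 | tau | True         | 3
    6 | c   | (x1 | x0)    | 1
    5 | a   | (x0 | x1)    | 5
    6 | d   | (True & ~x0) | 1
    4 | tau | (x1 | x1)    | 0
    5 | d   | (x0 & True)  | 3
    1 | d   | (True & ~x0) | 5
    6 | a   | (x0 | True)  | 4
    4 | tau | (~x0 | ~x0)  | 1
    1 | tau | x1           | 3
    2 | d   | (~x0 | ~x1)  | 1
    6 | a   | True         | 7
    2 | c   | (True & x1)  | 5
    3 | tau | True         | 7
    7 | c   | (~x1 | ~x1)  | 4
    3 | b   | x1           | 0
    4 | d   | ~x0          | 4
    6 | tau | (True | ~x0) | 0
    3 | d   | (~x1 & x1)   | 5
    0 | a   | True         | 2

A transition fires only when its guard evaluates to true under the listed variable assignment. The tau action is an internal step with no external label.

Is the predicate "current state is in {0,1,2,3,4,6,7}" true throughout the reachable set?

Answer: INVARIANT VIOLATED at state 5

Working:
Safe = {0,1,2,3,4,6,7}
R = {0,1,2,3,5,7}
  0: safe
  1: safe
  2: safe
  3: safe
  5: VIOLATES
  7: safe
counterexample path to 5: a·c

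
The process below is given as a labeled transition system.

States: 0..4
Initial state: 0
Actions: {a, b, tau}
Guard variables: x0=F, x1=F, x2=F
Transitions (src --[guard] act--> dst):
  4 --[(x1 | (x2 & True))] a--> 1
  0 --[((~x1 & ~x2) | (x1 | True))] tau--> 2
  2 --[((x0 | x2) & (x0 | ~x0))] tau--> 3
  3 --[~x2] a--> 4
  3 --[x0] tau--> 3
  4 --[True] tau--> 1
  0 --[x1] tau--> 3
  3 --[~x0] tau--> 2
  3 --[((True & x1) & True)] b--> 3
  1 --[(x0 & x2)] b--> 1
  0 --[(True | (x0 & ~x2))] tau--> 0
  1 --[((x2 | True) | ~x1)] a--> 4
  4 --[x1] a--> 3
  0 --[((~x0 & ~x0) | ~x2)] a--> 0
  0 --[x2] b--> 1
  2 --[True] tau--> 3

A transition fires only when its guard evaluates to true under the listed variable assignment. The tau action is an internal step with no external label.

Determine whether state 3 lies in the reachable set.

Answer: REACHABLE

Working:
Guard filter leaves 8 enabled edge(s).
depth 0: {0}
depth 1: {2}  now seen {0,2}
depth 2: {3}  now seen {0,2,3}
depth 3: {4}  now seen {0,2,3,4}
depth 4: {1}  now seen {0,1,2,3,4}
R = {0,1,2,3,4}
Path to 3: tau·tau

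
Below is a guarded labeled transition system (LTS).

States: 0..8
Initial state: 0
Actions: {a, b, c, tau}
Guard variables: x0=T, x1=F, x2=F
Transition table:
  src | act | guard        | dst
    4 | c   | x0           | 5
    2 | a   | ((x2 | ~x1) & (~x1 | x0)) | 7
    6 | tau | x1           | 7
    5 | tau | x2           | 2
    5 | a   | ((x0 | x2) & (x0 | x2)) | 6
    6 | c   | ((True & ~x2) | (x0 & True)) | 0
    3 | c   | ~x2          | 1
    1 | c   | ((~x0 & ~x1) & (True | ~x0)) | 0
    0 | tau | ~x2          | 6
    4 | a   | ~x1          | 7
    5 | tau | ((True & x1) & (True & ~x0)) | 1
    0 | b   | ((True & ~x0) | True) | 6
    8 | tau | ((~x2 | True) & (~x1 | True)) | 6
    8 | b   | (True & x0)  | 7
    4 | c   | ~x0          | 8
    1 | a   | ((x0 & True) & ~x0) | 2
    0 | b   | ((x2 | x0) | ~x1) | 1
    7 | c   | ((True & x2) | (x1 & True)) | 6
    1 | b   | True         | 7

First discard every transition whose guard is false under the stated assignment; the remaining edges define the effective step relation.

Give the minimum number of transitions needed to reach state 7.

Layered search for 7:
  Layer 0: {0}
  Layer 1: {1,6}
  Layer 2: {7}
depth(7)=2, e.g. b·b

Answer: 2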